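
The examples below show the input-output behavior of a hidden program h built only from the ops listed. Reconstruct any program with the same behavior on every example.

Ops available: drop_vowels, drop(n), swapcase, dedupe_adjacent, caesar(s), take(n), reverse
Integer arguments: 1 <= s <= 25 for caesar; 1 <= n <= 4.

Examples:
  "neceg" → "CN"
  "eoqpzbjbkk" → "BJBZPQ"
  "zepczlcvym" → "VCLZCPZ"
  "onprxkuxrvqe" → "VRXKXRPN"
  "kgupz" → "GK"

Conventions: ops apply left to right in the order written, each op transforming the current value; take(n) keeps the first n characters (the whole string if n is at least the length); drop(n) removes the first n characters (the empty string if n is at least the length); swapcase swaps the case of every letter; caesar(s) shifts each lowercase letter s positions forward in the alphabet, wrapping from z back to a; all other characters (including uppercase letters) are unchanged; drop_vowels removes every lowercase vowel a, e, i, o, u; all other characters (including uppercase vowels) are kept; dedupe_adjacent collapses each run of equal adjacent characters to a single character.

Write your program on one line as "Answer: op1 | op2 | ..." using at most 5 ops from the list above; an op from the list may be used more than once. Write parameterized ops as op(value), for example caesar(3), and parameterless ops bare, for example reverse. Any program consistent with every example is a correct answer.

reverse | drop(2) | drop_vowels | swapcase

Check, running the answer program on each example:
  "neceg" -> "gecen" -> "cen" -> "cn" -> "CN"
  "eoqpzbjbkk" -> "kkbjbzpqoe" -> "bjbzpqoe" -> "bjbzpq" -> "BJBZPQ"
  "zepczlcvym" -> "myvclzcpez" -> "vclzcpez" -> "vclzcpz" -> "VCLZCPZ"
  "onprxkuxrvqe" -> "eqvrxukxrpno" -> "vrxukxrpno" -> "vrxkxrpn" -> "VRXKXRPN"
  "kgupz" -> "zpugk" -> "ugk" -> "gk" -> "GK"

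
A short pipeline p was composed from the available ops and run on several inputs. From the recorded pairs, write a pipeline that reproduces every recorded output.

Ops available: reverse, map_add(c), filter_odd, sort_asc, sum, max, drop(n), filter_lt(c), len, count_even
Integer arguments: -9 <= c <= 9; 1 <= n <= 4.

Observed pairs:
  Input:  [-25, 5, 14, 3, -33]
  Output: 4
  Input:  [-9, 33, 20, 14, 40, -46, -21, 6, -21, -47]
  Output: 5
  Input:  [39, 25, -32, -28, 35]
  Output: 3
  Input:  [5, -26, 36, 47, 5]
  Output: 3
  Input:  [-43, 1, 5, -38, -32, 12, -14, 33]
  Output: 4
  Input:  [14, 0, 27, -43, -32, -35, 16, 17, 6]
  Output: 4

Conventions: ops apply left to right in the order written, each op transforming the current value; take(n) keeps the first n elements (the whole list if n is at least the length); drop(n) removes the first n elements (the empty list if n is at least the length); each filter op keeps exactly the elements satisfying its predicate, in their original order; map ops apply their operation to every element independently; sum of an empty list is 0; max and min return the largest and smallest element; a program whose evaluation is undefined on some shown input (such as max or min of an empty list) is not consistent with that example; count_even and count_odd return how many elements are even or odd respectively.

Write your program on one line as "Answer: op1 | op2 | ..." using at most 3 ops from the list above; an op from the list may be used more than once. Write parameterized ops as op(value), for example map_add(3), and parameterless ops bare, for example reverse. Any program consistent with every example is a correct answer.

filter_odd | len

Check, running the answer program on each example:
  [-25, 5, 14, 3, -33] -> [-25, 5, 3, -33] -> 4
  [-9, 33, 20, 14, 40, -46, -21, 6, -21, -47] -> [-9, 33, -21, -21, -47] -> 5
  [39, 25, -32, -28, 35] -> [39, 25, 35] -> 3
  [5, -26, 36, 47, 5] -> [5, 47, 5] -> 3
  [-43, 1, 5, -38, -32, 12, -14, 33] -> [-43, 1, 5, 33] -> 4
  [14, 0, 27, -43, -32, -35, 16, 17, 6] -> [27, -43, -35, 17] -> 4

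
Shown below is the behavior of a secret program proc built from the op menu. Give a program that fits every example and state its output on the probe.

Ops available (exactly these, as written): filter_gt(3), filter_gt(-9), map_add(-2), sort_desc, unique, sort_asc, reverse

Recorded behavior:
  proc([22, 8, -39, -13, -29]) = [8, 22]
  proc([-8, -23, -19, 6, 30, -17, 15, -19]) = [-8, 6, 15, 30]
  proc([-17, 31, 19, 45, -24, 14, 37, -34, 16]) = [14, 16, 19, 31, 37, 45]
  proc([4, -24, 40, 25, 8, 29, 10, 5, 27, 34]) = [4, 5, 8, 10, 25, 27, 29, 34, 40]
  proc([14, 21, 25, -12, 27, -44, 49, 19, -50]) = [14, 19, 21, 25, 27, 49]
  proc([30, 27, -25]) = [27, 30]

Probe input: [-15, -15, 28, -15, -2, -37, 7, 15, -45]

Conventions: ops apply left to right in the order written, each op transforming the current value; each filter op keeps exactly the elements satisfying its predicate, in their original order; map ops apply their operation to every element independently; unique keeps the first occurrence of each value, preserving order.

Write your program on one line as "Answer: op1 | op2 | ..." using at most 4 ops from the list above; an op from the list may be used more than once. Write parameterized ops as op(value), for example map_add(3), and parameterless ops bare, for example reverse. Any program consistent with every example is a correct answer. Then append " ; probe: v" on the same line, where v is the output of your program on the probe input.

sort_asc | unique | filter_gt(-9) ; probe: [-2, 7, 15, 28]

Check, running the answer program on each example:
  [22, 8, -39, -13, -29] -> [-39, -29, -13, 8, 22] -> [-39, -29, -13, 8, 22] -> [8, 22]
  [-8, -23, -19, 6, 30, -17, 15, -19] -> [-23, -19, -19, -17, -8, 6, 15, 30] -> [-23, -19, -17, -8, 6, 15, 30] -> [-8, 6, 15, 30]
  [-17, 31, 19, 45, -24, 14, 37, -34, 16] -> [-34, -24, -17, 14, 16, 19, 31, 37, 45] -> [-34, -24, -17, 14, 16, 19, 31, 37, 45] -> [14, 16, 19, 31, 37, 45]
  [4, -24, 40, 25, 8, 29, 10, 5, 27, 34] -> [-24, 4, 5, 8, 10, 25, 27, 29, 34, 40] -> [-24, 4, 5, 8, 10, 25, 27, 29, 34, 40] -> [4, 5, 8, 10, 25, 27, 29, 34, 40]
  [14, 21, 25, -12, 27, -44, 49, 19, -50] -> [-50, -44, -12, 14, 19, 21, 25, 27, 49] -> [-50, -44, -12, 14, 19, 21, 25, 27, 49] -> [14, 19, 21, 25, 27, 49]
  [30, 27, -25] -> [-25, 27, 30] -> [-25, 27, 30] -> [27, 30]
  probe: [-15, -15, 28, -15, -2, -37, 7, 15, -45] -> [-45, -37, -15, -15, -15, -2, 7, 15, 28] -> [-45, -37, -15, -2, 7, 15, 28] -> [-2, 7, 15, 28]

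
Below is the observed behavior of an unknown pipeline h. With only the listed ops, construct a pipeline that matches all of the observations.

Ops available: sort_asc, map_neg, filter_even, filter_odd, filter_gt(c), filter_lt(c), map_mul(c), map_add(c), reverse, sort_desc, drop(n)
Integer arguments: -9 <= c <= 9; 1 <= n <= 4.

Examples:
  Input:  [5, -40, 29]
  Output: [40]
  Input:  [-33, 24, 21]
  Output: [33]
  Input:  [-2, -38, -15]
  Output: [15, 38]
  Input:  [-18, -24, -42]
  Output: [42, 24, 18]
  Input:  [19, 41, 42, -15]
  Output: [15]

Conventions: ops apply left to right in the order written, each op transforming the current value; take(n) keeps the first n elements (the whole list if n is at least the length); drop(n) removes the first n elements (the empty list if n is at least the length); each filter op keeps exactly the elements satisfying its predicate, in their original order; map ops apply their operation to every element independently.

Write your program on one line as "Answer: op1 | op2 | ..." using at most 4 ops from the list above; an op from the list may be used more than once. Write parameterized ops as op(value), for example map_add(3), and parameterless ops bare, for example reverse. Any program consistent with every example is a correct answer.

map_neg | filter_gt(7) | reverse

Check, running the answer program on each example:
  [5, -40, 29] -> [-5, 40, -29] -> [40] -> [40]
  [-33, 24, 21] -> [33, -24, -21] -> [33] -> [33]
  [-2, -38, -15] -> [2, 38, 15] -> [38, 15] -> [15, 38]
  [-18, -24, -42] -> [18, 24, 42] -> [18, 24, 42] -> [42, 24, 18]
  [19, 41, 42, -15] -> [-19, -41, -42, 15] -> [15] -> [15]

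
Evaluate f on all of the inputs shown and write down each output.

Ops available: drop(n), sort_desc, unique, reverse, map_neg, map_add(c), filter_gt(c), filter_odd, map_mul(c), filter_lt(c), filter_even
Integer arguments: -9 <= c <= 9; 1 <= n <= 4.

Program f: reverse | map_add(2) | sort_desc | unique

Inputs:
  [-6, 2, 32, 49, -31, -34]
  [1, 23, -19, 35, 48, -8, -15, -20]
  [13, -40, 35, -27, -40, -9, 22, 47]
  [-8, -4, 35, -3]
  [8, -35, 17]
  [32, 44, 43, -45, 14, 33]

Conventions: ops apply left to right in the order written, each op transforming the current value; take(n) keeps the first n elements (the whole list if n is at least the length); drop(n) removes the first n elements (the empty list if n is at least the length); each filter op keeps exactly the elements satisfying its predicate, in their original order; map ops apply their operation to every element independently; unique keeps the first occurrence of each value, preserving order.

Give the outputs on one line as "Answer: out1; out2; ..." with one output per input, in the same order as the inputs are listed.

Execution, op by op:
  [-6, 2, 32, 49, -31, -34] -> [-34, -31, 49, 32, 2, -6] -> [-32, -29, 51, 34, 4, -4] -> [51, 34, 4, -4, -29, -32] -> [51, 34, 4, -4, -29, -32]
  [1, 23, -19, 35, 48, -8, -15, -20] -> [-20, -15, -8, 48, 35, -19, 23, 1] -> [-18, -13, -6, 50, 37, -17, 25, 3] -> [50, 37, 25, 3, -6, -13, -17, -18] -> [50, 37, 25, 3, -6, -13, -17, -18]
  [13, -40, 35, -27, -40, -9, 22, 47] -> [47, 22, -9, -40, -27, 35, -40, 13] -> [49, 24, -7, -38, -25, 37, -38, 15] -> [49, 37, 24, 15, -7, -25, -38, -38] -> [49, 37, 24, 15, -7, -25, -38]
  [-8, -4, 35, -3] -> [-3, 35, -4, -8] -> [-1, 37, -2, -6] -> [37, -1, -2, -6] -> [37, -1, -2, -6]
  [8, -35, 17] -> [17, -35, 8] -> [19, -33, 10] -> [19, 10, -33] -> [19, 10, -33]
  [32, 44, 43, -45, 14, 33] -> [33, 14, -45, 43, 44, 32] -> [35, 16, -43, 45, 46, 34] -> [46, 45, 35, 34, 16, -43] -> [46, 45, 35, 34, 16, -43]

[51, 34, 4, -4, -29, -32]; [50, 37, 25, 3, -6, -13, -17, -18]; [49, 37, 24, 15, -7, -25, -38]; [37, -1, -2, -6]; [19, 10, -33]; [46, 45, 35, 34, 16, -43]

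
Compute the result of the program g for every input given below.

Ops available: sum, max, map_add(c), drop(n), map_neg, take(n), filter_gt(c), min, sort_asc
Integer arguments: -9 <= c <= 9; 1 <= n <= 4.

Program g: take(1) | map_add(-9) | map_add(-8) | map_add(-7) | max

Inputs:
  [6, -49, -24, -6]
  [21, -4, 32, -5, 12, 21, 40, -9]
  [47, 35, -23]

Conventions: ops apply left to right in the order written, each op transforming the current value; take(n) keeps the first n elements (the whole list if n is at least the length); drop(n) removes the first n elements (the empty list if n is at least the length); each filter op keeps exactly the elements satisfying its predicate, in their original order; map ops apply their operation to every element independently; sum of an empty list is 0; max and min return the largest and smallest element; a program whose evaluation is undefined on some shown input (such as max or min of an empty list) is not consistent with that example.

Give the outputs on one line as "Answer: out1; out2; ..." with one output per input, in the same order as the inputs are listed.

-18; -3; 23

Execution, op by op:
  [6, -49, -24, -6] -> [6] -> [-3] -> [-11] -> [-18] -> -18
  [21, -4, 32, -5, 12, 21, 40, -9] -> [21] -> [12] -> [4] -> [-3] -> -3
  [47, 35, -23] -> [47] -> [38] -> [30] -> [23] -> 23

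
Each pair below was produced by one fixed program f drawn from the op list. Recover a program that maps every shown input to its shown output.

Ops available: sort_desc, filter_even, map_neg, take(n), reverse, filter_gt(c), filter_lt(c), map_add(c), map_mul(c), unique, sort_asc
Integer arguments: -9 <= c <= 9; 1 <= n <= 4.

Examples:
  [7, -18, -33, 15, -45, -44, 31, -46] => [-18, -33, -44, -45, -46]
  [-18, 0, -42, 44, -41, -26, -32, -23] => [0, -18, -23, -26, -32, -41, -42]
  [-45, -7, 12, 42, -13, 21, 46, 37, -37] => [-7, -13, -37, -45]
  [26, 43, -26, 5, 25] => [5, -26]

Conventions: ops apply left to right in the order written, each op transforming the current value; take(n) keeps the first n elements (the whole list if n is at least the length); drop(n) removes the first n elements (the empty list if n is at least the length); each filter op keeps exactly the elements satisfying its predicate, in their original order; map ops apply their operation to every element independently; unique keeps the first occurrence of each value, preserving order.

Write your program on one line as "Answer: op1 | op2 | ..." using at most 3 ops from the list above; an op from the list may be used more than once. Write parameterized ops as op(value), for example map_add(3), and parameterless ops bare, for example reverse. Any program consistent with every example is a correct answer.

sort_asc | filter_lt(6) | sort_desc

Check, running the answer program on each example:
  [7, -18, -33, 15, -45, -44, 31, -46] -> [-46, -45, -44, -33, -18, 7, 15, 31] -> [-46, -45, -44, -33, -18] -> [-18, -33, -44, -45, -46]
  [-18, 0, -42, 44, -41, -26, -32, -23] -> [-42, -41, -32, -26, -23, -18, 0, 44] -> [-42, -41, -32, -26, -23, -18, 0] -> [0, -18, -23, -26, -32, -41, -42]
  [-45, -7, 12, 42, -13, 21, 46, 37, -37] -> [-45, -37, -13, -7, 12, 21, 37, 42, 46] -> [-45, -37, -13, -7] -> [-7, -13, -37, -45]
  [26, 43, -26, 5, 25] -> [-26, 5, 25, 26, 43] -> [-26, 5] -> [5, -26]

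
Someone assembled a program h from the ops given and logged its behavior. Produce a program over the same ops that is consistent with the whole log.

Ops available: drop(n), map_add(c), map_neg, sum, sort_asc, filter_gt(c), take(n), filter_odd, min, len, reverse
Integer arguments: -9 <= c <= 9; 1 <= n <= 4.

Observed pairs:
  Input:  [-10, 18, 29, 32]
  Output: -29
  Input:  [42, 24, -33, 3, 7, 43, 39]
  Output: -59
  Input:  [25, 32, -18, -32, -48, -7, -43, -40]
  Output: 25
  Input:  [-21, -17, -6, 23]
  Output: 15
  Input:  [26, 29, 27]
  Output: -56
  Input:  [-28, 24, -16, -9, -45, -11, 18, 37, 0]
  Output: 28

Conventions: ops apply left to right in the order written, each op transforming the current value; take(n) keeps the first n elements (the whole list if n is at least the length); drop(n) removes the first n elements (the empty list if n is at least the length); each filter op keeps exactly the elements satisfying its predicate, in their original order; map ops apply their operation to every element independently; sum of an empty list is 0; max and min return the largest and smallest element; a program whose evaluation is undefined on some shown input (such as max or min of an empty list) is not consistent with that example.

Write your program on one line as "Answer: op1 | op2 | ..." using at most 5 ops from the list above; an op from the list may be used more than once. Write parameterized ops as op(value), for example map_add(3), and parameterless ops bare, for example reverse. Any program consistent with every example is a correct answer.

filter_odd | sort_asc | map_neg | sum

Check, running the answer program on each example:
  [-10, 18, 29, 32] -> [29] -> [29] -> [-29] -> -29
  [42, 24, -33, 3, 7, 43, 39] -> [-33, 3, 7, 43, 39] -> [-33, 3, 7, 39, 43] -> [33, -3, -7, -39, -43] -> -59
  [25, 32, -18, -32, -48, -7, -43, -40] -> [25, -7, -43] -> [-43, -7, 25] -> [43, 7, -25] -> 25
  [-21, -17, -6, 23] -> [-21, -17, 23] -> [-21, -17, 23] -> [21, 17, -23] -> 15
  [26, 29, 27] -> [29, 27] -> [27, 29] -> [-27, -29] -> -56
  [-28, 24, -16, -9, -45, -11, 18, 37, 0] -> [-9, -45, -11, 37] -> [-45, -11, -9, 37] -> [45, 11, 9, -37] -> 28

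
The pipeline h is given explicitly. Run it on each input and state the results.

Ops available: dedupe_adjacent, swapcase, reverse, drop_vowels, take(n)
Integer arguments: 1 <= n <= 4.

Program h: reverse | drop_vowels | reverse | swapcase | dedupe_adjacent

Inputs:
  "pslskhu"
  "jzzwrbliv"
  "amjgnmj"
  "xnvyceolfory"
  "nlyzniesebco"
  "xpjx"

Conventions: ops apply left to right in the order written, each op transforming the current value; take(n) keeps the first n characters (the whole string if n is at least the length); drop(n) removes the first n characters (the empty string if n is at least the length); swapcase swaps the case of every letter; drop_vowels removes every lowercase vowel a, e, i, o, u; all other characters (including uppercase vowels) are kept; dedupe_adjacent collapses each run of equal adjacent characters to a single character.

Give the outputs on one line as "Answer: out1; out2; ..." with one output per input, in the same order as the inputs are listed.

"PSLSKH"; "JZWRBLV"; "MJGNMJ"; "XNVYCLFRY"; "NLYZNSBC"; "XPJX"

Execution, op by op:
  "pslskhu" -> "uhkslsp" -> "hkslsp" -> "pslskh" -> "PSLSKH" -> "PSLSKH"
  "jzzwrbliv" -> "vilbrwzzj" -> "vlbrwzzj" -> "jzzwrblv" -> "JZZWRBLV" -> "JZWRBLV"
  "amjgnmj" -> "jmngjma" -> "jmngjm" -> "mjgnmj" -> "MJGNMJ" -> "MJGNMJ"
  "xnvyceolfory" -> "yrofloecyvnx" -> "yrflcyvnx" -> "xnvyclfry" -> "XNVYCLFRY" -> "XNVYCLFRY"
  "nlyzniesebco" -> "ocbeseinzyln" -> "cbsnzyln" -> "nlyznsbc" -> "NLYZNSBC" -> "NLYZNSBC"
  "xpjx" -> "xjpx" -> "xjpx" -> "xpjx" -> "XPJX" -> "XPJX"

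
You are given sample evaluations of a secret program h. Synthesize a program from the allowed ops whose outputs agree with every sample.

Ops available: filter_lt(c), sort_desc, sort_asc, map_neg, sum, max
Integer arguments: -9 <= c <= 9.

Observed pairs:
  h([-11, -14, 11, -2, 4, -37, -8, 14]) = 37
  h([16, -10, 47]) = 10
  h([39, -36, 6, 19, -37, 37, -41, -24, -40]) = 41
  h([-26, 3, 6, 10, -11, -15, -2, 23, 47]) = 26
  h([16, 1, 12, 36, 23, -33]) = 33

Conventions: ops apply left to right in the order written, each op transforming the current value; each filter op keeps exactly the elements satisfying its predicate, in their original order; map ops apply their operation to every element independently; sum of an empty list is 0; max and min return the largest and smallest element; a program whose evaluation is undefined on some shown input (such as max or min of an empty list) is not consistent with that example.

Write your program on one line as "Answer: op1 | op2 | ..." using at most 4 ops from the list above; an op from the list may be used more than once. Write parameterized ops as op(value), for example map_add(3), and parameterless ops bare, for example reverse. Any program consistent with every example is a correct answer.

filter_lt(8) | map_neg | max

Check, running the answer program on each example:
  [-11, -14, 11, -2, 4, -37, -8, 14] -> [-11, -14, -2, 4, -37, -8] -> [11, 14, 2, -4, 37, 8] -> 37
  [16, -10, 47] -> [-10] -> [10] -> 10
  [39, -36, 6, 19, -37, 37, -41, -24, -40] -> [-36, 6, -37, -41, -24, -40] -> [36, -6, 37, 41, 24, 40] -> 41
  [-26, 3, 6, 10, -11, -15, -2, 23, 47] -> [-26, 3, 6, -11, -15, -2] -> [26, -3, -6, 11, 15, 2] -> 26
  [16, 1, 12, 36, 23, -33] -> [1, -33] -> [-1, 33] -> 33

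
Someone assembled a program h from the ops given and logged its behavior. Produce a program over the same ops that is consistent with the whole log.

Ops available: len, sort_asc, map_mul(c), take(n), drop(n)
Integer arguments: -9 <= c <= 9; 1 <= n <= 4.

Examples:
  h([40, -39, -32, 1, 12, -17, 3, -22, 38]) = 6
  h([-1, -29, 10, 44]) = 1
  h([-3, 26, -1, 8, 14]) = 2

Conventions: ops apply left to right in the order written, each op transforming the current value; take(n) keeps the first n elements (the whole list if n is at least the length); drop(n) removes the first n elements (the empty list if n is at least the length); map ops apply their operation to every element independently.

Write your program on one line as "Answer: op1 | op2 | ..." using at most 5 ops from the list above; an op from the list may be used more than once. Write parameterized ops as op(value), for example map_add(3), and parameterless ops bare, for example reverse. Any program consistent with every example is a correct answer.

sort_asc | drop(3) | map_mul(-4) | sort_asc | len

Check, running the answer program on each example:
  [40, -39, -32, 1, 12, -17, 3, -22, 38] -> [-39, -32, -22, -17, 1, 3, 12, 38, 40] -> [-17, 1, 3, 12, 38, 40] -> [68, -4, -12, -48, -152, -160] -> [-160, -152, -48, -12, -4, 68] -> 6
  [-1, -29, 10, 44] -> [-29, -1, 10, 44] -> [44] -> [-176] -> [-176] -> 1
  [-3, 26, -1, 8, 14] -> [-3, -1, 8, 14, 26] -> [14, 26] -> [-56, -104] -> [-104, -56] -> 2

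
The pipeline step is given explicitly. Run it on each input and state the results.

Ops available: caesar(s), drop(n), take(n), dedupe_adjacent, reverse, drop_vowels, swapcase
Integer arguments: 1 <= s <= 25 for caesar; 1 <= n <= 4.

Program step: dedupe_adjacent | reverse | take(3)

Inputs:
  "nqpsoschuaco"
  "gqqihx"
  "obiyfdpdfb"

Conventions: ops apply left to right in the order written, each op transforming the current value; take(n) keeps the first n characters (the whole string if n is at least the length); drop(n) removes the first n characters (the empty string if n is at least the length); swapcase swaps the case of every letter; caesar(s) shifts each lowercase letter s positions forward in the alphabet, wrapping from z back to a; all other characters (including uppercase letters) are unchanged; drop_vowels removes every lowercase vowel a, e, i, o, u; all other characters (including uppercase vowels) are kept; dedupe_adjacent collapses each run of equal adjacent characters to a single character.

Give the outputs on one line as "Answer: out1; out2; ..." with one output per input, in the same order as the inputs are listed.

Execution, op by op:
  "nqpsoschuaco" -> "nqpsoschuaco" -> "ocauhcsospqn" -> "oca"
  "gqqihx" -> "gqihx" -> "xhiqg" -> "xhi"
  "obiyfdpdfb" -> "obiyfdpdfb" -> "bfdpdfyibo" -> "bfd"

"oca"; "xhi"; "bfd"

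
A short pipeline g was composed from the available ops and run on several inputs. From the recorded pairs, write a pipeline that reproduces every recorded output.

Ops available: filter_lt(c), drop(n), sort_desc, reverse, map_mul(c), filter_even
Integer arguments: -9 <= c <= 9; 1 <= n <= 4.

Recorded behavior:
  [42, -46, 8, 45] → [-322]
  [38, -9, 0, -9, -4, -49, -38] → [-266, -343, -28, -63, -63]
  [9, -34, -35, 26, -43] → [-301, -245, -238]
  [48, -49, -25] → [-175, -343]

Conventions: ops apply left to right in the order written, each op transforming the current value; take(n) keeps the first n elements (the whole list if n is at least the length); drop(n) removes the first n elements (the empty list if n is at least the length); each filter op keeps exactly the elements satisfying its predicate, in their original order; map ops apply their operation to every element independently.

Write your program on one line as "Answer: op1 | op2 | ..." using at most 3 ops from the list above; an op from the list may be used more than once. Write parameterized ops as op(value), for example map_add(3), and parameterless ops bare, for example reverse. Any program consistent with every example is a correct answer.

filter_lt(-1) | map_mul(7) | reverse

Check, running the answer program on each example:
  [42, -46, 8, 45] -> [-46] -> [-322] -> [-322]
  [38, -9, 0, -9, -4, -49, -38] -> [-9, -9, -4, -49, -38] -> [-63, -63, -28, -343, -266] -> [-266, -343, -28, -63, -63]
  [9, -34, -35, 26, -43] -> [-34, -35, -43] -> [-238, -245, -301] -> [-301, -245, -238]
  [48, -49, -25] -> [-49, -25] -> [-343, -175] -> [-175, -343]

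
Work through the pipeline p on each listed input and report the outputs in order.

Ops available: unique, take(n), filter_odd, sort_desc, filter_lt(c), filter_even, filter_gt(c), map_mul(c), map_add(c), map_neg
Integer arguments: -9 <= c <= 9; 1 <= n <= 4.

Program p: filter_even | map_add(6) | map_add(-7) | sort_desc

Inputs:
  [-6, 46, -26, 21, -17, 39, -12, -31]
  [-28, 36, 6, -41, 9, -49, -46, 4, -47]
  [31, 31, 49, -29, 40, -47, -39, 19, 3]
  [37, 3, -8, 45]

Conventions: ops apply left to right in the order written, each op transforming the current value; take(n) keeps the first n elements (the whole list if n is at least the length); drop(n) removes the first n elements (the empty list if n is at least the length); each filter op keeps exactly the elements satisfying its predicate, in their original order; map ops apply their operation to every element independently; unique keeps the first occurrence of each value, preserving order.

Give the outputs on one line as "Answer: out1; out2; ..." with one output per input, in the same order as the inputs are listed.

Execution, op by op:
  [-6, 46, -26, 21, -17, 39, -12, -31] -> [-6, 46, -26, -12] -> [0, 52, -20, -6] -> [-7, 45, -27, -13] -> [45, -7, -13, -27]
  [-28, 36, 6, -41, 9, -49, -46, 4, -47] -> [-28, 36, 6, -46, 4] -> [-22, 42, 12, -40, 10] -> [-29, 35, 5, -47, 3] -> [35, 5, 3, -29, -47]
  [31, 31, 49, -29, 40, -47, -39, 19, 3] -> [40] -> [46] -> [39] -> [39]
  [37, 3, -8, 45] -> [-8] -> [-2] -> [-9] -> [-9]

[45, -7, -13, -27]; [35, 5, 3, -29, -47]; [39]; [-9]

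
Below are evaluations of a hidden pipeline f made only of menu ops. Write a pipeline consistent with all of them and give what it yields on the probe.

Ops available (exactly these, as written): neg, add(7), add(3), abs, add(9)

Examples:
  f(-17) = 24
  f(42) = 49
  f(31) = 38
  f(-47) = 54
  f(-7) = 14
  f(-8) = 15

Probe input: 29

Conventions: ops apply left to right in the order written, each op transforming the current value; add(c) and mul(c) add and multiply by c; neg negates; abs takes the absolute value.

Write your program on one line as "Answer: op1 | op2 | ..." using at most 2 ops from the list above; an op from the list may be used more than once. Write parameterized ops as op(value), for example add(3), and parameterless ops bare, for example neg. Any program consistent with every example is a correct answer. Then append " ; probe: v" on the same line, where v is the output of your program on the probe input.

abs | add(7) ; probe: 36

Check, running the answer program on each example:
  -17 -> 17 -> 24
  42 -> 42 -> 49
  31 -> 31 -> 38
  -47 -> 47 -> 54
  -7 -> 7 -> 14
  -8 -> 8 -> 15
  probe: 29 -> 29 -> 36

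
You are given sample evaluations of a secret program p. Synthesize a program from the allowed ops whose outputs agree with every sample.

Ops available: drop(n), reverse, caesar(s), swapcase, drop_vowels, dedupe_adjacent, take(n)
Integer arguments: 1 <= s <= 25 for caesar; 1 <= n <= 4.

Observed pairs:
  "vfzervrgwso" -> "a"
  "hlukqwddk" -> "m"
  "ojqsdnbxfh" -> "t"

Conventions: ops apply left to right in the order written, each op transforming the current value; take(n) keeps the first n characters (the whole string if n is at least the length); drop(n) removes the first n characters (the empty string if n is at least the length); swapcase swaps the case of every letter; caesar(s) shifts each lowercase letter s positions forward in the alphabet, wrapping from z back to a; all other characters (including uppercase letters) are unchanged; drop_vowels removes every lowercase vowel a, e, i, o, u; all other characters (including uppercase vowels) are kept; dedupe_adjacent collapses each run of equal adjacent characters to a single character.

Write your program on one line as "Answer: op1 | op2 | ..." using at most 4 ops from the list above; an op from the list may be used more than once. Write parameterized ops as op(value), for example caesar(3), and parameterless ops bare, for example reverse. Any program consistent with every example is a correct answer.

take(3) | caesar(5) | reverse | drop(2)

Check, running the answer program on each example:
  "vfzervrgwso" -> "vfz" -> "ake" -> "eka" -> "a"
  "hlukqwddk" -> "hlu" -> "mqz" -> "zqm" -> "m"
  "ojqsdnbxfh" -> "ojq" -> "tov" -> "vot" -> "t"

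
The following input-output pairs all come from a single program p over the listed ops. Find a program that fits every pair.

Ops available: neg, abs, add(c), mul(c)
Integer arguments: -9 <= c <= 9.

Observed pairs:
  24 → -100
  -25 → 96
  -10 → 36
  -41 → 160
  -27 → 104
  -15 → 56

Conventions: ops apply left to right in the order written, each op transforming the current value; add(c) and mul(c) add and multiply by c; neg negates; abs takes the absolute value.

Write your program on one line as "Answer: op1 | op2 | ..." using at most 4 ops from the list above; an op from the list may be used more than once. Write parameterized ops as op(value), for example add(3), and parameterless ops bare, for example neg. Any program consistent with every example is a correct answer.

neg | mul(4) | add(-4)

Check, running the answer program on each example:
  24 -> -24 -> -96 -> -100
  -25 -> 25 -> 100 -> 96
  -10 -> 10 -> 40 -> 36
  -41 -> 41 -> 164 -> 160
  -27 -> 27 -> 108 -> 104
  -15 -> 15 -> 60 -> 56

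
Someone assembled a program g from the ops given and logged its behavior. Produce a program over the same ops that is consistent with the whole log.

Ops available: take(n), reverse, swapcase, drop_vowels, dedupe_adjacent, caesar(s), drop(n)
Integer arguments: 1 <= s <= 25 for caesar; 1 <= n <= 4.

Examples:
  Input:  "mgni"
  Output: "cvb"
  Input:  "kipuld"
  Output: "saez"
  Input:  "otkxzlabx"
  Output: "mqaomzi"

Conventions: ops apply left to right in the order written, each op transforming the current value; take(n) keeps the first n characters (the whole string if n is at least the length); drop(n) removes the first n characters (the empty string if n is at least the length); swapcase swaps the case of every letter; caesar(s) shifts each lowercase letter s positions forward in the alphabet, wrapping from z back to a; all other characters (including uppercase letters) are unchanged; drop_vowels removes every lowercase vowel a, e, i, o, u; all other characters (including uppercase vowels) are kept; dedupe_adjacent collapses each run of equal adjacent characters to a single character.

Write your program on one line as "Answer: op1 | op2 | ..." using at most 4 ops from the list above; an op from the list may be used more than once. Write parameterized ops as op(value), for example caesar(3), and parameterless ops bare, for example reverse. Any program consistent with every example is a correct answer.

drop_vowels | reverse | caesar(15)

Check, running the answer program on each example:
  "mgni" -> "mgn" -> "ngm" -> "cvb"
  "kipuld" -> "kpld" -> "dlpk" -> "saez"
  "otkxzlabx" -> "tkxzlbx" -> "xblzxkt" -> "mqaomzi"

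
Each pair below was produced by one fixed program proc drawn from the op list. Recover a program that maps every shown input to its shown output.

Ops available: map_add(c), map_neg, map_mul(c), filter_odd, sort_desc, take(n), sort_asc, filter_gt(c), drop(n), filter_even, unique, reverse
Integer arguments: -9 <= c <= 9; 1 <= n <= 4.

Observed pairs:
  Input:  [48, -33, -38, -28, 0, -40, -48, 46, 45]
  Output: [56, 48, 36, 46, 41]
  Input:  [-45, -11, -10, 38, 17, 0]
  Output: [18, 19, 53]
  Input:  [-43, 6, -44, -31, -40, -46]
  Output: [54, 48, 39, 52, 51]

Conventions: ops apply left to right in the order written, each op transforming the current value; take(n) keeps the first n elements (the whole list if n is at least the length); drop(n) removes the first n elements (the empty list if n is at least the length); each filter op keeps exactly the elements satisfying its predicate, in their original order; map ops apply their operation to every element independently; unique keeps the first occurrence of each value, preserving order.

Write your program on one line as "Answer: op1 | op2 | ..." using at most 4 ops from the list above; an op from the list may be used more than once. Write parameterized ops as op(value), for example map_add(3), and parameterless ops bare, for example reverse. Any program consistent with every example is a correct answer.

map_neg | reverse | filter_gt(2) | map_add(8)

Check, running the answer program on each example:
  [48, -33, -38, -28, 0, -40, -48, 46, 45] -> [-48, 33, 38, 28, 0, 40, 48, -46, -45] -> [-45, -46, 48, 40, 0, 28, 38, 33, -48] -> [48, 40, 28, 38, 33] -> [56, 48, 36, 46, 41]
  [-45, -11, -10, 38, 17, 0] -> [45, 11, 10, -38, -17, 0] -> [0, -17, -38, 10, 11, 45] -> [10, 11, 45] -> [18, 19, 53]
  [-43, 6, -44, -31, -40, -46] -> [43, -6, 44, 31, 40, 46] -> [46, 40, 31, 44, -6, 43] -> [46, 40, 31, 44, 43] -> [54, 48, 39, 52, 51]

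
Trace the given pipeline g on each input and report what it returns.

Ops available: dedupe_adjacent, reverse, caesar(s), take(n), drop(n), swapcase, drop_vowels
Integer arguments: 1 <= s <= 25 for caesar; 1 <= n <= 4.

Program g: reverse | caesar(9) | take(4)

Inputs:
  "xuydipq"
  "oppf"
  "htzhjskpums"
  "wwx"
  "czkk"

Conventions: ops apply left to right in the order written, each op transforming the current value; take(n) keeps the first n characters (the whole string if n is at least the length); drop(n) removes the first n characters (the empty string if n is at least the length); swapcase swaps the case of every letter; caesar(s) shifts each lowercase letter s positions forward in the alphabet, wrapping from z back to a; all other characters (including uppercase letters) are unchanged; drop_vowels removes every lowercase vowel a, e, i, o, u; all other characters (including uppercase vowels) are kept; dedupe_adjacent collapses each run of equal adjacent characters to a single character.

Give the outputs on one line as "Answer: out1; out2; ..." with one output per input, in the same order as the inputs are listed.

"zyrm"; "oyyx"; "bvdy"; "gff"; "ttil"

Execution, op by op:
  "xuydipq" -> "qpidyux" -> "zyrmhdg" -> "zyrm"
  "oppf" -> "fppo" -> "oyyx" -> "oyyx"
  "htzhjskpums" -> "smupksjhzth" -> "bvdytbsqicq" -> "bvdy"
  "wwx" -> "xww" -> "gff" -> "gff"
  "czkk" -> "kkzc" -> "ttil" -> "ttil"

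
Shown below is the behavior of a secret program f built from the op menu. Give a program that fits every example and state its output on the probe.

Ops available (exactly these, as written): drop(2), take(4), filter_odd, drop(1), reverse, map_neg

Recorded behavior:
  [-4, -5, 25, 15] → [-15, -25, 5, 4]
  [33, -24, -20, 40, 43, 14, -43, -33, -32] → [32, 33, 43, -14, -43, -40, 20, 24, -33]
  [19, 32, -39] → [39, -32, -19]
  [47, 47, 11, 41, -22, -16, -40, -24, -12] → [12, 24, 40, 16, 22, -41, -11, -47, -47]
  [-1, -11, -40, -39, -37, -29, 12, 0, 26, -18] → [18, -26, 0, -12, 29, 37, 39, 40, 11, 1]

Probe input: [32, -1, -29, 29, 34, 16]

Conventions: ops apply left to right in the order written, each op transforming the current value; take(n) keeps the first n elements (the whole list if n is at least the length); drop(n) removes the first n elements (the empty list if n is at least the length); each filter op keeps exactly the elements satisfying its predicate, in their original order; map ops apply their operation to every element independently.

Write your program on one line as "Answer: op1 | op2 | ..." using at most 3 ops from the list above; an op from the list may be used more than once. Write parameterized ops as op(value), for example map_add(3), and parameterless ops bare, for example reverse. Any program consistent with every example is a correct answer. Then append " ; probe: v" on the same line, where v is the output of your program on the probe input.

map_neg | reverse ; probe: [-16, -34, -29, 29, 1, -32]

Check, running the answer program on each example:
  [-4, -5, 25, 15] -> [4, 5, -25, -15] -> [-15, -25, 5, 4]
  [33, -24, -20, 40, 43, 14, -43, -33, -32] -> [-33, 24, 20, -40, -43, -14, 43, 33, 32] -> [32, 33, 43, -14, -43, -40, 20, 24, -33]
  [19, 32, -39] -> [-19, -32, 39] -> [39, -32, -19]
  [47, 47, 11, 41, -22, -16, -40, -24, -12] -> [-47, -47, -11, -41, 22, 16, 40, 24, 12] -> [12, 24, 40, 16, 22, -41, -11, -47, -47]
  [-1, -11, -40, -39, -37, -29, 12, 0, 26, -18] -> [1, 11, 40, 39, 37, 29, -12, 0, -26, 18] -> [18, -26, 0, -12, 29, 37, 39, 40, 11, 1]
  probe: [32, -1, -29, 29, 34, 16] -> [-32, 1, 29, -29, -34, -16] -> [-16, -34, -29, 29, 1, -32]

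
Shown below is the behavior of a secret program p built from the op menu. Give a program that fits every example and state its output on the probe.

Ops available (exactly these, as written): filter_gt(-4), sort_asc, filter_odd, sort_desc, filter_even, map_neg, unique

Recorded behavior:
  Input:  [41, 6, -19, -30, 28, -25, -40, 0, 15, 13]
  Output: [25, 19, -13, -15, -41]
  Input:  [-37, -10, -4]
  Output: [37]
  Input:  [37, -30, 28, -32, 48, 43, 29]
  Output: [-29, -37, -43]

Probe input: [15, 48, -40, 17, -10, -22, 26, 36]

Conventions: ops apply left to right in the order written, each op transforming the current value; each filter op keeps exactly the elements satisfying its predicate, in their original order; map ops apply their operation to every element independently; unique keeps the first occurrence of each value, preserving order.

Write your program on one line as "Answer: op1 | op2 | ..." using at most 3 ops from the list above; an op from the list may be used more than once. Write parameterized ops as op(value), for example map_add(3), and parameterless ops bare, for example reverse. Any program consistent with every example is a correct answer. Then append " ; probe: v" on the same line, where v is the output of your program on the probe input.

sort_asc | filter_odd | map_neg ; probe: [-15, -17]

Check, running the answer program on each example:
  [41, 6, -19, -30, 28, -25, -40, 0, 15, 13] -> [-40, -30, -25, -19, 0, 6, 13, 15, 28, 41] -> [-25, -19, 13, 15, 41] -> [25, 19, -13, -15, -41]
  [-37, -10, -4] -> [-37, -10, -4] -> [-37] -> [37]
  [37, -30, 28, -32, 48, 43, 29] -> [-32, -30, 28, 29, 37, 43, 48] -> [29, 37, 43] -> [-29, -37, -43]
  probe: [15, 48, -40, 17, -10, -22, 26, 36] -> [-40, -22, -10, 15, 17, 26, 36, 48] -> [15, 17] -> [-15, -17]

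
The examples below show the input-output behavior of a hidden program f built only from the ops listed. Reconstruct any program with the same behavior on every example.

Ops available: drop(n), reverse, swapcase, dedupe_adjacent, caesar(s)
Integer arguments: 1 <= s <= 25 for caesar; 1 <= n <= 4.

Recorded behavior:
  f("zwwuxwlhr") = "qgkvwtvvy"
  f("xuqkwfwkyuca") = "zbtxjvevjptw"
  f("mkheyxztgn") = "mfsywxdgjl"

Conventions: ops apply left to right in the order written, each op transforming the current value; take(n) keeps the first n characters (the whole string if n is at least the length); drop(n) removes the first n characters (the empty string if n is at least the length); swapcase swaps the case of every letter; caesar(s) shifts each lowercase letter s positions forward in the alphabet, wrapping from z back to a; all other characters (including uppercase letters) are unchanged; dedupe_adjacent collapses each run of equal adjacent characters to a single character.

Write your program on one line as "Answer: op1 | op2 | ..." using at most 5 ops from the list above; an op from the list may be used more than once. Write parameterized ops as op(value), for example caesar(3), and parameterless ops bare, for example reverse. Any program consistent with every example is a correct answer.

reverse | caesar(15) | caesar(1) | caesar(9)

Check, running the answer program on each example:
  "zwwuxwlhr" -> "rhlwxuwwz" -> "gwalmjllo" -> "hxbmnkmmp" -> "qgkvwtvvy"
  "xuqkwfwkyuca" -> "acuykwfwkqux" -> "prjnzlulzfjm" -> "qskoamvmagkn" -> "zbtxjvevjptw"
  "mkheyxztgn" -> "ngtzxyehkm" -> "cviomntwzb" -> "dwjpnouxac" -> "mfsywxdgjl"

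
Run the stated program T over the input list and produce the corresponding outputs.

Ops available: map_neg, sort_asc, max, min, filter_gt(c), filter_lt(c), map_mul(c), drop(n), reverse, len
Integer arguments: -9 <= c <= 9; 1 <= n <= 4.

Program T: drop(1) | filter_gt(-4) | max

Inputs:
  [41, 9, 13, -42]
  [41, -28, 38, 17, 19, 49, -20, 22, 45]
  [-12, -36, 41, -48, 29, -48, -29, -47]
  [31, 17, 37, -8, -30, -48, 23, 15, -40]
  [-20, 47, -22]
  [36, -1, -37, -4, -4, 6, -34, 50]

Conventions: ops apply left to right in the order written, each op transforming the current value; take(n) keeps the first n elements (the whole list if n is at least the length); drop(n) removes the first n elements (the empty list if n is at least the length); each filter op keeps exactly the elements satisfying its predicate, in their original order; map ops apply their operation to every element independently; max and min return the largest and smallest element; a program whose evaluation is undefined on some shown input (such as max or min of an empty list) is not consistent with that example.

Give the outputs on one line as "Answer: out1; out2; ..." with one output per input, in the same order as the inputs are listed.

Execution, op by op:
  [41, 9, 13, -42] -> [9, 13, -42] -> [9, 13] -> 13
  [41, -28, 38, 17, 19, 49, -20, 22, 45] -> [-28, 38, 17, 19, 49, -20, 22, 45] -> [38, 17, 19, 49, 22, 45] -> 49
  [-12, -36, 41, -48, 29, -48, -29, -47] -> [-36, 41, -48, 29, -48, -29, -47] -> [41, 29] -> 41
  [31, 17, 37, -8, -30, -48, 23, 15, -40] -> [17, 37, -8, -30, -48, 23, 15, -40] -> [17, 37, 23, 15] -> 37
  [-20, 47, -22] -> [47, -22] -> [47] -> 47
  [36, -1, -37, -4, -4, 6, -34, 50] -> [-1, -37, -4, -4, 6, -34, 50] -> [-1, 6, 50] -> 50

13; 49; 41; 37; 47; 50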